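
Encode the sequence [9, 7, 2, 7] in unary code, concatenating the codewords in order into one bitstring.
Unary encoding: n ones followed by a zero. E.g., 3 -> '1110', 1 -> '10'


Encode each number as n ones followed by a terminating 0:
  9 -> 1111111110 (10 bits)
  7 -> 11111110 (8 bits)
  2 -> 110 (3 bits)
  7 -> 11111110 (8 bits)
Total length = 10 + 8 + 3 + 8 = 29 bits.

Unary([9, 7, 2, 7]) = 11111111101111111011011111110 (29 bits)


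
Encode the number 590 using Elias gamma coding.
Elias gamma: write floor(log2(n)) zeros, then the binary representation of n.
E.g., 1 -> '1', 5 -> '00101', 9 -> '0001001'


num_bits = floor(log2(590)) + 1 = 10
leading_zeros = num_bits - 1 = 9
binary(590) = 1001001110

Elias gamma(590) = '000000000' + '1001001110' = 0000000001001001110 (19 bits)


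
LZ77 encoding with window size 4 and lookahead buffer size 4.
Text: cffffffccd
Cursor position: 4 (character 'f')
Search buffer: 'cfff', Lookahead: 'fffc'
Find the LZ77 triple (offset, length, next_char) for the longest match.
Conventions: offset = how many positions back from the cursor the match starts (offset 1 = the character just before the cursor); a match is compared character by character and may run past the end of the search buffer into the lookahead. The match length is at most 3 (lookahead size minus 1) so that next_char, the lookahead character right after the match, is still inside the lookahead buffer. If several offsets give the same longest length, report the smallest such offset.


Try each offset into the search buffer:
  offset=1 (pos 3, char 'f'): match length 3
  offset=2 (pos 2, char 'f'): match length 3
  offset=3 (pos 1, char 'f'): match length 3
  offset=4 (pos 0, char 'c'): match length 0
Longest match has length 3, found at offsets 1, 2, 3; take the smallest, offset 1.
next_char = character at position 4 + 3 = 7 -> 'c'

Best match: offset=1, length=3 (matching 'fff' starting at position 3)
LZ77 triple: (1, 3, 'c')


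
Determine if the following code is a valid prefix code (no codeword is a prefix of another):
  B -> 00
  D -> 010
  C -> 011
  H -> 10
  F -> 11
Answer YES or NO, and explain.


Checking each pair (does one codeword prefix another?):
  B='00' vs D='010': no prefix
  B='00' vs C='011': no prefix
  B='00' vs H='10': no prefix
  B='00' vs F='11': no prefix
  D='010' vs B='00': no prefix
  D='010' vs C='011': no prefix
  D='010' vs H='10': no prefix
  D='010' vs F='11': no prefix
  C='011' vs B='00': no prefix
  C='011' vs D='010': no prefix
  C='011' vs H='10': no prefix
  C='011' vs F='11': no prefix
  H='10' vs B='00': no prefix
  H='10' vs D='010': no prefix
  H='10' vs C='011': no prefix
  H='10' vs F='11': no prefix
  F='11' vs B='00': no prefix
  F='11' vs D='010': no prefix
  F='11' vs C='011': no prefix
  F='11' vs H='10': no prefix
No violation found over all pairs.

YES -- this is a valid prefix code. No codeword is a prefix of any other codeword.


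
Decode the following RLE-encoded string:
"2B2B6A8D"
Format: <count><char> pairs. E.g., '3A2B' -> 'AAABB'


Expanding each <count><char> pair:
  2B -> 'BB'
  2B -> 'BB'
  6A -> 'AAAAAA'
  8D -> 'DDDDDDDD'

Decoded = BBBBAAAAAADDDDDDDD


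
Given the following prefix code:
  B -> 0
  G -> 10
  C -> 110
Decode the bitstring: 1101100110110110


Decoding step by step:
Bits 110 -> C
Bits 110 -> C
Bits 0 -> B
Bits 110 -> C
Bits 110 -> C
Bits 110 -> C


Decoded message: CCBCCC


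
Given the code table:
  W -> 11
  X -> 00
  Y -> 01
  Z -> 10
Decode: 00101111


Decoding:
00 -> X
10 -> Z
11 -> W
11 -> W


Result: XZWW


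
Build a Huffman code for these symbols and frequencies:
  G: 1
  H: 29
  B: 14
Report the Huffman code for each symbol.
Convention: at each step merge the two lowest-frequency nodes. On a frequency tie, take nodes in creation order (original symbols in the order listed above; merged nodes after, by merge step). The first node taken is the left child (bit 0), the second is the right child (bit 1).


Huffman tree construction:
Step 1: Merge G(1) + B(14) = 15
Step 2: Merge (G+B)(15) + H(29) = 44
Read each symbol's code off the tree from the root (left child = 0, right child = 1).

Codes:
  G: 00 (length 2)
  H: 1 (length 1)
  B: 01 (length 2)
Average code length: 59/44 = 1.3409 bits/symbol


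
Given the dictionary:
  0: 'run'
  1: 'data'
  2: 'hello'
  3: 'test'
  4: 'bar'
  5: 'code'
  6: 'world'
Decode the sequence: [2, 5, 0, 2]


Look up each index in the dictionary:
  2 -> 'hello'
  5 -> 'code'
  0 -> 'run'
  2 -> 'hello'

Decoded: "hello code run hello"


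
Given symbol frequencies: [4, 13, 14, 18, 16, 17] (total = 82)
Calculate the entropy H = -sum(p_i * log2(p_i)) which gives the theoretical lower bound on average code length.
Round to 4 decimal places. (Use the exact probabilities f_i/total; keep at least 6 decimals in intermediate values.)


Per-symbol terms -p_i * log2(p_i) with p_i = f_i/82:
  p = 4/82 = 0.048780: log2(p) = -4.357552, -p*log2(p) = 0.212564
  p = 13/82 = 0.158537: log2(p) = -2.657112, -p*log2(p) = 0.421250
  p = 14/82 = 0.170732: log2(p) = -2.550197, -p*log2(p) = 0.435400
  p = 18/82 = 0.219512: log2(p) = -2.187627, -p*log2(p) = 0.480211
  p = 16/82 = 0.195122: log2(p) = -2.357552, -p*log2(p) = 0.460010
  p = 17/82 = 0.207317: log2(p) = -2.270089, -p*log2(p) = 0.470628
H = 0.212564 + 0.421250 + 0.435400 + 0.480211 + 0.460010 + 0.470628 = 2.480063

H = 2.4801 bits/symbol


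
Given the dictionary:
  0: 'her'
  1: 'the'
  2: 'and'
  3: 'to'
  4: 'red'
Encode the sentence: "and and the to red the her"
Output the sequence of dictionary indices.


Look up each word in the dictionary:
  'and' -> 2
  'and' -> 2
  'the' -> 1
  'to' -> 3
  'red' -> 4
  'the' -> 1
  'her' -> 0

Encoded: [2, 2, 1, 3, 4, 1, 0]


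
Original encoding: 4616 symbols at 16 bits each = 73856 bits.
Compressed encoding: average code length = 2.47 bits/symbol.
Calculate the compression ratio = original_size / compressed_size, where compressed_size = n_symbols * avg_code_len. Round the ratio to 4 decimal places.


original_size = n_symbols * orig_bits = 4616 * 16 = 73856 bits
compressed_size = n_symbols * avg_code_len = 4616 * 2.47 = 11401.52 bits
ratio = original_size / compressed_size = 73856 / 11401.52 = 6.4777

Compression ratio = 6.4777


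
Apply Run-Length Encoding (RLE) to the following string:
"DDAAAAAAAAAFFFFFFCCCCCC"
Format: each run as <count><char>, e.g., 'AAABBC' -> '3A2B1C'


Scanning runs left to right:
  i=0: run of 'D' x 2 -> '2D'
  i=2: run of 'A' x 9 -> '9A'
  i=11: run of 'F' x 6 -> '6F'
  i=17: run of 'C' x 6 -> '6C'

RLE = 2D9A6F6C


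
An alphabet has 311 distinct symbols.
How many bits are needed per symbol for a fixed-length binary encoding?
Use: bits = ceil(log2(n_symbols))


log2(311) = 8.2808
Bracket: 2^8 = 256 < 311 <= 2^9 = 512
So ceil(log2(311)) = 9

bits = ceil(log2(311)) = ceil(8.2808) = 9 bits


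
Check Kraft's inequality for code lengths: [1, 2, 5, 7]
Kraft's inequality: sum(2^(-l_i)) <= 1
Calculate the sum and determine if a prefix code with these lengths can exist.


Sum = 2^(-1) + 2^(-2) + 2^(-5) + 2^(-7)
    = 0.5 + 0.25 + 0.03125 + 0.0078125
    = 101/128 = 0.7890625
Since 0.7890625 <= 1, Kraft's inequality IS satisfied.
A prefix code with these lengths CAN exist.

Kraft sum = 0.7890625. Satisfied.


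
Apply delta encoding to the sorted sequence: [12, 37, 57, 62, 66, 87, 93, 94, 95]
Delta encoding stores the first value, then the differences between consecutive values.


First value: 12
Deltas:
  37 - 12 = 25
  57 - 37 = 20
  62 - 57 = 5
  66 - 62 = 4
  87 - 66 = 21
  93 - 87 = 6
  94 - 93 = 1
  95 - 94 = 1


Delta encoded: [12, 25, 20, 5, 4, 21, 6, 1, 1]


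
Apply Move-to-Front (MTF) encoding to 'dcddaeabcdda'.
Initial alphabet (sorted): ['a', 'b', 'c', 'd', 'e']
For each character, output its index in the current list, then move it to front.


MTF encoding:
'd': index 3 in ['a', 'b', 'c', 'd', 'e'] -> ['d', 'a', 'b', 'c', 'e']
'c': index 3 in ['d', 'a', 'b', 'c', 'e'] -> ['c', 'd', 'a', 'b', 'e']
'd': index 1 in ['c', 'd', 'a', 'b', 'e'] -> ['d', 'c', 'a', 'b', 'e']
'd': index 0 in ['d', 'c', 'a', 'b', 'e'] -> ['d', 'c', 'a', 'b', 'e']
'a': index 2 in ['d', 'c', 'a', 'b', 'e'] -> ['a', 'd', 'c', 'b', 'e']
'e': index 4 in ['a', 'd', 'c', 'b', 'e'] -> ['e', 'a', 'd', 'c', 'b']
'a': index 1 in ['e', 'a', 'd', 'c', 'b'] -> ['a', 'e', 'd', 'c', 'b']
'b': index 4 in ['a', 'e', 'd', 'c', 'b'] -> ['b', 'a', 'e', 'd', 'c']
'c': index 4 in ['b', 'a', 'e', 'd', 'c'] -> ['c', 'b', 'a', 'e', 'd']
'd': index 4 in ['c', 'b', 'a', 'e', 'd'] -> ['d', 'c', 'b', 'a', 'e']
'd': index 0 in ['d', 'c', 'b', 'a', 'e'] -> ['d', 'c', 'b', 'a', 'e']
'a': index 3 in ['d', 'c', 'b', 'a', 'e'] -> ['a', 'd', 'c', 'b', 'e']


Output: [3, 3, 1, 0, 2, 4, 1, 4, 4, 4, 0, 3]


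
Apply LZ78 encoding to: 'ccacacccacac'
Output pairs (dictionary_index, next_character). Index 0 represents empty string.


LZ78 encoding steps:
Dictionary: {0: ''}
Step 1: w='' (idx 0), next='c' -> output (0, 'c'), add 'c' as idx 1
Step 2: w='c' (idx 1), next='a' -> output (1, 'a'), add 'ca' as idx 2
Step 3: w='ca' (idx 2), next='c' -> output (2, 'c'), add 'cac' as idx 3
Step 4: w='c' (idx 1), next='c' -> output (1, 'c'), add 'cc' as idx 4
Step 5: w='' (idx 0), next='a' -> output (0, 'a'), add 'a' as idx 5
Step 6: w='cac' (idx 3), end of input -> output (3, '')


Encoded: [(0, 'c'), (1, 'a'), (2, 'c'), (1, 'c'), (0, 'a'), (3, '')]


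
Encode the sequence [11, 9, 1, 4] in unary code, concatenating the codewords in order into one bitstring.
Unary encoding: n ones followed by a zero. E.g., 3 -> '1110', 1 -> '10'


Encode each number as n ones followed by a terminating 0:
  11 -> 111111111110 (12 bits)
  9 -> 1111111110 (10 bits)
  1 -> 10 (2 bits)
  4 -> 11110 (5 bits)
Total length = 12 + 10 + 2 + 5 = 29 bits.

Unary([11, 9, 1, 4]) = 11111111111011111111101011110 (29 bits)


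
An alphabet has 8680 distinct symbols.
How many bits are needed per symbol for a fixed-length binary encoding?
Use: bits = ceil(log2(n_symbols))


log2(8680) = 13.0835
Bracket: 2^13 = 8192 < 8680 <= 2^14 = 16384
So ceil(log2(8680)) = 14

bits = ceil(log2(8680)) = ceil(13.0835) = 14 bits


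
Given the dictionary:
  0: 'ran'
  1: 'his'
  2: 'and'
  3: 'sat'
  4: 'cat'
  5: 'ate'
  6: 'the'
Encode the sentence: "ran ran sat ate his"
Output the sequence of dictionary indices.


Look up each word in the dictionary:
  'ran' -> 0
  'ran' -> 0
  'sat' -> 3
  'ate' -> 5
  'his' -> 1

Encoded: [0, 0, 3, 5, 1]


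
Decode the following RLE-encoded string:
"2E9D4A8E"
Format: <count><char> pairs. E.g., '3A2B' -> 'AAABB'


Expanding each <count><char> pair:
  2E -> 'EE'
  9D -> 'DDDDDDDDD'
  4A -> 'AAAA'
  8E -> 'EEEEEEEE'

Decoded = EEDDDDDDDDDAAAAEEEEEEEE


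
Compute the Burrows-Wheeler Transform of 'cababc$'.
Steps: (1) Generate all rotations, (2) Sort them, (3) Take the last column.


Rotations (sorted):
  0: $cababc -> last char: c
  1: ababc$c -> last char: c
  2: abc$cab -> last char: b
  3: babc$ca -> last char: a
  4: bc$caba -> last char: a
  5: c$cabab -> last char: b
  6: cababc$ -> last char: $


BWT = ccbaab$


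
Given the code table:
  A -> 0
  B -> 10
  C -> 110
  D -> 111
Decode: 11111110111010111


Decoding:
111 -> D
111 -> D
10 -> B
111 -> D
0 -> A
10 -> B
111 -> D


Result: DDBDABD


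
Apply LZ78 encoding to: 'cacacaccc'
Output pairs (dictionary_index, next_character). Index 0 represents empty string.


LZ78 encoding steps:
Dictionary: {0: ''}
Step 1: w='' (idx 0), next='c' -> output (0, 'c'), add 'c' as idx 1
Step 2: w='' (idx 0), next='a' -> output (0, 'a'), add 'a' as idx 2
Step 3: w='c' (idx 1), next='a' -> output (1, 'a'), add 'ca' as idx 3
Step 4: w='ca' (idx 3), next='c' -> output (3, 'c'), add 'cac' as idx 4
Step 5: w='c' (idx 1), next='c' -> output (1, 'c'), add 'cc' as idx 5


Encoded: [(0, 'c'), (0, 'a'), (1, 'a'), (3, 'c'), (1, 'c')]


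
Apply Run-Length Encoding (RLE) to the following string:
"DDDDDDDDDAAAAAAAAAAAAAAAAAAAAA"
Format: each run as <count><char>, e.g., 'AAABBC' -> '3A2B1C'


Scanning runs left to right:
  i=0: run of 'D' x 9 -> '9D'
  i=9: run of 'A' x 21 -> '21A'

RLE = 9D21A


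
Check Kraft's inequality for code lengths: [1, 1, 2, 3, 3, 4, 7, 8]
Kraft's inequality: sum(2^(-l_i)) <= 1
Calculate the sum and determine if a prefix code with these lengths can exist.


Sum = 2^(-1) + 2^(-1) + 2^(-2) + 2^(-3) + 2^(-3) + 2^(-4) + 2^(-7) + 2^(-8)
    = 0.5 + 0.5 + 0.25 + 0.125 + 0.125 + 0.0625 + 0.0078125 + 0.00390625
    = 403/256 = 1.57421875
Since 1.57421875 > 1, Kraft's inequality is NOT satisfied.
A prefix code with these lengths CANNOT exist.

Kraft sum = 1.57421875. Not satisfied.


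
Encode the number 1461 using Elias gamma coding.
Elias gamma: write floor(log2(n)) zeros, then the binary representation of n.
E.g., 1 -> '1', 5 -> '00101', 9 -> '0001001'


num_bits = floor(log2(1461)) + 1 = 11
leading_zeros = num_bits - 1 = 10
binary(1461) = 10110110101

Elias gamma(1461) = '0000000000' + '10110110101' = 000000000010110110101 (21 bits)


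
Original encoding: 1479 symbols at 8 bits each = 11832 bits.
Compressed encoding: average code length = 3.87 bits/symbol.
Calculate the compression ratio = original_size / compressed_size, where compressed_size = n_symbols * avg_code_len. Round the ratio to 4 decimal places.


original_size = n_symbols * orig_bits = 1479 * 8 = 11832 bits
compressed_size = n_symbols * avg_code_len = 1479 * 3.87 = 5723.73 bits
ratio = original_size / compressed_size = 11832 / 5723.73 = 2.0672

Compression ratio = 2.0672


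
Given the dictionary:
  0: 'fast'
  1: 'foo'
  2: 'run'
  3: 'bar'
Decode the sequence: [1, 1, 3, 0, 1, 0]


Look up each index in the dictionary:
  1 -> 'foo'
  1 -> 'foo'
  3 -> 'bar'
  0 -> 'fast'
  1 -> 'foo'
  0 -> 'fast'

Decoded: "foo foo bar fast foo fast"


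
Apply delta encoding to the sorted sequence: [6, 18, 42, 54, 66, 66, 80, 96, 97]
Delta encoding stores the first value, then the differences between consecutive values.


First value: 6
Deltas:
  18 - 6 = 12
  42 - 18 = 24
  54 - 42 = 12
  66 - 54 = 12
  66 - 66 = 0
  80 - 66 = 14
  96 - 80 = 16
  97 - 96 = 1


Delta encoded: [6, 12, 24, 12, 12, 0, 14, 16, 1]


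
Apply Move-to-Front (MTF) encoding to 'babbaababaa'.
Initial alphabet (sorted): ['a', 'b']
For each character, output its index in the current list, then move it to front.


MTF encoding:
'b': index 1 in ['a', 'b'] -> ['b', 'a']
'a': index 1 in ['b', 'a'] -> ['a', 'b']
'b': index 1 in ['a', 'b'] -> ['b', 'a']
'b': index 0 in ['b', 'a'] -> ['b', 'a']
'a': index 1 in ['b', 'a'] -> ['a', 'b']
'a': index 0 in ['a', 'b'] -> ['a', 'b']
'b': index 1 in ['a', 'b'] -> ['b', 'a']
'a': index 1 in ['b', 'a'] -> ['a', 'b']
'b': index 1 in ['a', 'b'] -> ['b', 'a']
'a': index 1 in ['b', 'a'] -> ['a', 'b']
'a': index 0 in ['a', 'b'] -> ['a', 'b']


Output: [1, 1, 1, 0, 1, 0, 1, 1, 1, 1, 0]


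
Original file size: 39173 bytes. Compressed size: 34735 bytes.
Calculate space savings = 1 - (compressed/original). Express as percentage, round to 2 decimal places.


ratio = compressed/original = 34735/39173 = 0.886708
savings = 1 - ratio = 1 - 0.886708 = 0.113292
as a percentage: 0.113292 * 100 = 11.33%

Space savings = 1 - 34735/39173 = 11.33%


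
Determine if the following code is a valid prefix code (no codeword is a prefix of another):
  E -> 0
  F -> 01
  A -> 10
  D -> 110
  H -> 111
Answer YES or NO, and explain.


Checking each pair (does one codeword prefix another?):
  E='0' vs F='01': prefix -- VIOLATION

NO -- this is NOT a valid prefix code. E (0) is a prefix of F (01).


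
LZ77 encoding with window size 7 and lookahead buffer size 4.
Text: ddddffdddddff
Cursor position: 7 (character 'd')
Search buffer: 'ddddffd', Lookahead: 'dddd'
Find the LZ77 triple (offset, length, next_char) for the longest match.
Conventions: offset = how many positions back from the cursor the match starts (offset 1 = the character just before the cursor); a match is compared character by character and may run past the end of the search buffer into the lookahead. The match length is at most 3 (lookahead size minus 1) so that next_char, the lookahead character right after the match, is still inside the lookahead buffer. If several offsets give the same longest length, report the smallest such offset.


Try each offset into the search buffer:
  offset=1 (pos 6, char 'd'): match length 3
  offset=2 (pos 5, char 'f'): match length 0
  offset=3 (pos 4, char 'f'): match length 0
  offset=4 (pos 3, char 'd'): match length 1
  offset=5 (pos 2, char 'd'): match length 2
  offset=6 (pos 1, char 'd'): match length 3
  offset=7 (pos 0, char 'd'): match length 3
Longest match has length 3, found at offsets 1, 6, 7; take the smallest, offset 1.
next_char = character at position 7 + 3 = 10 -> 'd'

Best match: offset=1, length=3 (matching 'ddd' starting at position 6)
LZ77 triple: (1, 3, 'd')


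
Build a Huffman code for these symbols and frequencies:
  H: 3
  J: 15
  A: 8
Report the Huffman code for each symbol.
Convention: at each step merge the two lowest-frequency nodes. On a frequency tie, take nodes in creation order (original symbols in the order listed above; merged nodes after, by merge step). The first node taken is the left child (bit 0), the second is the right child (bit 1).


Huffman tree construction:
Step 1: Merge H(3) + A(8) = 11
Step 2: Merge (H+A)(11) + J(15) = 26
Read each symbol's code off the tree from the root (left child = 0, right child = 1).

Codes:
  H: 00 (length 2)
  J: 1 (length 1)
  A: 01 (length 2)
Average code length: 37/26 = 1.4231 bits/symbol


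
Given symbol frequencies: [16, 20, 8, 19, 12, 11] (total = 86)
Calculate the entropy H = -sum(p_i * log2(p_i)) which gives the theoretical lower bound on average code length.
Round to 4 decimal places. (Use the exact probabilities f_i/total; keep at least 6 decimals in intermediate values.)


Per-symbol terms -p_i * log2(p_i) with p_i = f_i/86:
  p = 16/86 = 0.186047: log2(p) = -2.426265, -p*log2(p) = 0.451398
  p = 20/86 = 0.232558: log2(p) = -2.104337, -p*log2(p) = 0.489381
  p = 8/86 = 0.093023: log2(p) = -3.426265, -p*log2(p) = 0.318722
  p = 19/86 = 0.220930: log2(p) = -2.178337, -p*log2(p) = 0.481261
  p = 12/86 = 0.139535: log2(p) = -2.841302, -p*log2(p) = 0.396461
  p = 11/86 = 0.127907: log2(p) = -2.966833, -p*log2(p) = 0.379479
H = 0.451398 + 0.489381 + 0.318722 + 0.481261 + 0.396461 + 0.379479 = 2.516702

H = 2.5167 bits/symbol


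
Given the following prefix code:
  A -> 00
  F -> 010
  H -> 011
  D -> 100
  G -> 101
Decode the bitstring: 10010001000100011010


Decoding step by step:
Bits 100 -> D
Bits 100 -> D
Bits 010 -> F
Bits 00 -> A
Bits 100 -> D
Bits 011 -> H
Bits 010 -> F


Decoded message: DDFADHF


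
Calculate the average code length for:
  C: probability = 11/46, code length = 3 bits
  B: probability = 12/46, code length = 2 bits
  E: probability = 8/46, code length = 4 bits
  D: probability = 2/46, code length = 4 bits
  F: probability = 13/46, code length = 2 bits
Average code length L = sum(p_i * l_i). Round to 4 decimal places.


Weighted contributions p_i * l_i:
  C: (11/46) * 3 = 33/46
  B: (12/46) * 2 = 24/46
  E: (8/46) * 4 = 32/46
  D: (2/46) * 4 = 8/46
  F: (13/46) * 2 = 26/46
Sum = (33 + 24 + 32 + 8 + 26)/46 = 123/46

L = 123/46 = 2.6739 bits/symbol


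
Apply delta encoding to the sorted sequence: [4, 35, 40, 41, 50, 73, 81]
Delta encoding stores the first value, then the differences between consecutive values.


First value: 4
Deltas:
  35 - 4 = 31
  40 - 35 = 5
  41 - 40 = 1
  50 - 41 = 9
  73 - 50 = 23
  81 - 73 = 8


Delta encoded: [4, 31, 5, 1, 9, 23, 8]


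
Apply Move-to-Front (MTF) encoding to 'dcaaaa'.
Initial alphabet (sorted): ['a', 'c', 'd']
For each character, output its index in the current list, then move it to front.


MTF encoding:
'd': index 2 in ['a', 'c', 'd'] -> ['d', 'a', 'c']
'c': index 2 in ['d', 'a', 'c'] -> ['c', 'd', 'a']
'a': index 2 in ['c', 'd', 'a'] -> ['a', 'c', 'd']
'a': index 0 in ['a', 'c', 'd'] -> ['a', 'c', 'd']
'a': index 0 in ['a', 'c', 'd'] -> ['a', 'c', 'd']
'a': index 0 in ['a', 'c', 'd'] -> ['a', 'c', 'd']


Output: [2, 2, 2, 0, 0, 0]


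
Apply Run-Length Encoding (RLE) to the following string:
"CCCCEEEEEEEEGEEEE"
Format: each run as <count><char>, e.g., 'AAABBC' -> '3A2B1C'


Scanning runs left to right:
  i=0: run of 'C' x 4 -> '4C'
  i=4: run of 'E' x 8 -> '8E'
  i=12: run of 'G' x 1 -> '1G'
  i=13: run of 'E' x 4 -> '4E'

RLE = 4C8E1G4E


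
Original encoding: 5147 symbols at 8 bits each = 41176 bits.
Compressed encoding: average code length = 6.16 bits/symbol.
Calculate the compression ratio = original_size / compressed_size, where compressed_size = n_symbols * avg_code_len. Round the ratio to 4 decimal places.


original_size = n_symbols * orig_bits = 5147 * 8 = 41176 bits
compressed_size = n_symbols * avg_code_len = 5147 * 6.16 = 31705.52 bits
ratio = original_size / compressed_size = 41176 / 31705.52 = 1.2987

Compression ratio = 1.2987


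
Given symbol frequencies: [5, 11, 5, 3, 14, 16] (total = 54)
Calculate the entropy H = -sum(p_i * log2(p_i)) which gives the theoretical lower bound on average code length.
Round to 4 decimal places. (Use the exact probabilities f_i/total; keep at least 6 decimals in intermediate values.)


Per-symbol terms -p_i * log2(p_i) with p_i = f_i/54:
  p = 5/54 = 0.092593: log2(p) = -3.432959, -p*log2(p) = 0.317867
  p = 11/54 = 0.203704: log2(p) = -2.295456, -p*log2(p) = 0.467593
  p = 5/54 = 0.092593: log2(p) = -3.432959, -p*log2(p) = 0.317867
  p = 3/54 = 0.055556: log2(p) = -4.169925, -p*log2(p) = 0.231663
  p = 14/54 = 0.259259: log2(p) = -1.947533, -p*log2(p) = 0.504916
  p = 16/54 = 0.296296: log2(p) = -1.754888, -p*log2(p) = 0.519967
H = 0.317867 + 0.467593 + 0.317867 + 0.231663 + 0.504916 + 0.519967 = 2.359873

H = 2.3599 bits/symbol


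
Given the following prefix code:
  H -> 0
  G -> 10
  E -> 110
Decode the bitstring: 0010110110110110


Decoding step by step:
Bits 0 -> H
Bits 0 -> H
Bits 10 -> G
Bits 110 -> E
Bits 110 -> E
Bits 110 -> E
Bits 110 -> E


Decoded message: HHGEEEE


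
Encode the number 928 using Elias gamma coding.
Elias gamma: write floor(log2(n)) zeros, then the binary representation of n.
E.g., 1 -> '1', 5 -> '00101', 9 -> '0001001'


num_bits = floor(log2(928)) + 1 = 10
leading_zeros = num_bits - 1 = 9
binary(928) = 1110100000

Elias gamma(928) = '000000000' + '1110100000' = 0000000001110100000 (19 bits)


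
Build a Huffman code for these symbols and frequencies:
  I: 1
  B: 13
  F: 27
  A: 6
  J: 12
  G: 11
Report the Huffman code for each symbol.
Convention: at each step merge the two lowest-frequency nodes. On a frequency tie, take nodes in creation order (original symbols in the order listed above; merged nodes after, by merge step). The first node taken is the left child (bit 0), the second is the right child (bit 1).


Huffman tree construction:
Step 1: Merge I(1) + A(6) = 7
Step 2: Merge (I+A)(7) + G(11) = 18
Step 3: Merge J(12) + B(13) = 25
Step 4: Merge ((I+A)+G)(18) + (J+B)(25) = 43
Step 5: Merge F(27) + (((I+A)+G)+(J+B))(43) = 70
Read each symbol's code off the tree from the root (left child = 0, right child = 1).

Codes:
  I: 1000 (length 4)
  B: 111 (length 3)
  F: 0 (length 1)
  A: 1001 (length 4)
  J: 110 (length 3)
  G: 101 (length 3)
Average code length: 163/70 = 2.3286 bits/symbol


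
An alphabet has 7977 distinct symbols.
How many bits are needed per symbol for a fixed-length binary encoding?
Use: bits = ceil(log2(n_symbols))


log2(7977) = 12.9616
Bracket: 2^12 = 4096 < 7977 <= 2^13 = 8192
So ceil(log2(7977)) = 13

bits = ceil(log2(7977)) = ceil(12.9616) = 13 bits


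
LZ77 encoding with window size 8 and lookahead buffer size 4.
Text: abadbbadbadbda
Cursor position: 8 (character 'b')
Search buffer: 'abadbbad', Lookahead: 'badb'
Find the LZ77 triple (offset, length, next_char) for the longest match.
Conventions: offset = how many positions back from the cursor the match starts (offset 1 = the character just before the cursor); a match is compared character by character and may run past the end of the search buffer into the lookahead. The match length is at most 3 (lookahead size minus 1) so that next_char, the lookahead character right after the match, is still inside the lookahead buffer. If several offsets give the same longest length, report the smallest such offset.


Try each offset into the search buffer:
  offset=1 (pos 7, char 'd'): match length 0
  offset=2 (pos 6, char 'a'): match length 0
  offset=3 (pos 5, char 'b'): match length 3
  offset=4 (pos 4, char 'b'): match length 1
  offset=5 (pos 3, char 'd'): match length 0
  offset=6 (pos 2, char 'a'): match length 0
  offset=7 (pos 1, char 'b'): match length 3
  offset=8 (pos 0, char 'a'): match length 0
Longest match has length 3, found at offsets 3, 7; take the smallest, offset 3.
next_char = character at position 8 + 3 = 11 -> 'b'

Best match: offset=3, length=3 (matching 'bad' starting at position 5)
LZ77 triple: (3, 3, 'b')


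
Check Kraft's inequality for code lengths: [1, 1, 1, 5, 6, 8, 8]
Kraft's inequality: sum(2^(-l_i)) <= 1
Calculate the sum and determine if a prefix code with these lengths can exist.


Sum = 2^(-1) + 2^(-1) + 2^(-1) + 2^(-5) + 2^(-6) + 2^(-8) + 2^(-8)
    = 0.5 + 0.5 + 0.5 + 0.03125 + 0.015625 + 0.00390625 + 0.00390625
    = 398/256 = 1.5546875
Since 1.5546875 > 1, Kraft's inequality is NOT satisfied.
A prefix code with these lengths CANNOT exist.

Kraft sum = 1.5546875. Not satisfied.


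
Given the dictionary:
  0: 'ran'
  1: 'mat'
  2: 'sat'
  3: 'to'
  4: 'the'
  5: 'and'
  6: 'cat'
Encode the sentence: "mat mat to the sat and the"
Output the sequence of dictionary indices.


Look up each word in the dictionary:
  'mat' -> 1
  'mat' -> 1
  'to' -> 3
  'the' -> 4
  'sat' -> 2
  'and' -> 5
  'the' -> 4

Encoded: [1, 1, 3, 4, 2, 5, 4]


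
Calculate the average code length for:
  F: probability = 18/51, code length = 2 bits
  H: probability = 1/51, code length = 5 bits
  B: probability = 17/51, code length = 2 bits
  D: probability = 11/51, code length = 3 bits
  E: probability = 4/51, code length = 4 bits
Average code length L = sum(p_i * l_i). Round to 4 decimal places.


Weighted contributions p_i * l_i:
  F: (18/51) * 2 = 36/51
  H: (1/51) * 5 = 5/51
  B: (17/51) * 2 = 34/51
  D: (11/51) * 3 = 33/51
  E: (4/51) * 4 = 16/51
Sum = (36 + 5 + 34 + 33 + 16)/51 = 124/51

L = 124/51 = 2.4314 bits/symbol


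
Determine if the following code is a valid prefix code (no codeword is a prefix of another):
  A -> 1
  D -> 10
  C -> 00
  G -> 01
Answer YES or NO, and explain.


Checking each pair (does one codeword prefix another?):
  A='1' vs D='10': prefix -- VIOLATION

NO -- this is NOT a valid prefix code. A (1) is a prefix of D (10).


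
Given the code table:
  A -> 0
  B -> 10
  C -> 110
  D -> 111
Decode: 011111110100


Decoding:
0 -> A
111 -> D
111 -> D
10 -> B
10 -> B
0 -> A


Result: ADDBBA


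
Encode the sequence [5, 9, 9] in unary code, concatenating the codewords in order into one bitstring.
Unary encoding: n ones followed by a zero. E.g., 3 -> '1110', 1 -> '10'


Encode each number as n ones followed by a terminating 0:
  5 -> 111110 (6 bits)
  9 -> 1111111110 (10 bits)
  9 -> 1111111110 (10 bits)
Total length = 6 + 10 + 10 = 26 bits.

Unary([5, 9, 9]) = 11111011111111101111111110 (26 bits)


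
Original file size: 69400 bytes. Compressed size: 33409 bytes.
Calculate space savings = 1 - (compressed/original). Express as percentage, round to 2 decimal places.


ratio = compressed/original = 33409/69400 = 0.481398
savings = 1 - ratio = 1 - 0.481398 = 0.518602
as a percentage: 0.518602 * 100 = 51.86%

Space savings = 1 - 33409/69400 = 51.86%


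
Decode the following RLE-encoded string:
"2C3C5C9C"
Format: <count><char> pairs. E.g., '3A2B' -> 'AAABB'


Expanding each <count><char> pair:
  2C -> 'CC'
  3C -> 'CCC'
  5C -> 'CCCCC'
  9C -> 'CCCCCCCCC'

Decoded = CCCCCCCCCCCCCCCCCCC


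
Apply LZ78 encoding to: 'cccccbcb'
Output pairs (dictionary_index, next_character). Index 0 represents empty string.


LZ78 encoding steps:
Dictionary: {0: ''}
Step 1: w='' (idx 0), next='c' -> output (0, 'c'), add 'c' as idx 1
Step 2: w='c' (idx 1), next='c' -> output (1, 'c'), add 'cc' as idx 2
Step 3: w='cc' (idx 2), next='b' -> output (2, 'b'), add 'ccb' as idx 3
Step 4: w='c' (idx 1), next='b' -> output (1, 'b'), add 'cb' as idx 4


Encoded: [(0, 'c'), (1, 'c'), (2, 'b'), (1, 'b')]


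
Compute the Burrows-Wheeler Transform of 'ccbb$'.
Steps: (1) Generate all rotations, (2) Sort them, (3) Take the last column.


Rotations (sorted):
  0: $ccbb -> last char: b
  1: b$ccb -> last char: b
  2: bb$cc -> last char: c
  3: cbb$c -> last char: c
  4: ccbb$ -> last char: $


BWT = bbcc$


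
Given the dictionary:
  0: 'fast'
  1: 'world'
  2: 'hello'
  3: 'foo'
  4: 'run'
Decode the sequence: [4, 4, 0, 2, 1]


Look up each index in the dictionary:
  4 -> 'run'
  4 -> 'run'
  0 -> 'fast'
  2 -> 'hello'
  1 -> 'world'

Decoded: "run run fast hello world"


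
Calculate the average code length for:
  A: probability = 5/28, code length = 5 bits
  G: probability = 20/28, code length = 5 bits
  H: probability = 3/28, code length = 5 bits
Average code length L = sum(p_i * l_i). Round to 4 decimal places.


Weighted contributions p_i * l_i:
  A: (5/28) * 5 = 25/28
  G: (20/28) * 5 = 100/28
  H: (3/28) * 5 = 15/28
Sum = (25 + 100 + 15)/28 = 140/28

L = 140/28 = 5.0000 bits/symbol


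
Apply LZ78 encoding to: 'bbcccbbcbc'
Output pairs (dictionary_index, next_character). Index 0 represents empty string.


LZ78 encoding steps:
Dictionary: {0: ''}
Step 1: w='' (idx 0), next='b' -> output (0, 'b'), add 'b' as idx 1
Step 2: w='b' (idx 1), next='c' -> output (1, 'c'), add 'bc' as idx 2
Step 3: w='' (idx 0), next='c' -> output (0, 'c'), add 'c' as idx 3
Step 4: w='c' (idx 3), next='b' -> output (3, 'b'), add 'cb' as idx 4
Step 5: w='bc' (idx 2), next='b' -> output (2, 'b'), add 'bcb' as idx 5
Step 6: w='c' (idx 3), end of input -> output (3, '')


Encoded: [(0, 'b'), (1, 'c'), (0, 'c'), (3, 'b'), (2, 'b'), (3, '')]


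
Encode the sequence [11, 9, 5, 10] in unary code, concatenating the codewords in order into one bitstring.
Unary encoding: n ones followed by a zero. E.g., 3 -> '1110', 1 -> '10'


Encode each number as n ones followed by a terminating 0:
  11 -> 111111111110 (12 bits)
  9 -> 1111111110 (10 bits)
  5 -> 111110 (6 bits)
  10 -> 11111111110 (11 bits)
Total length = 12 + 10 + 6 + 11 = 39 bits.

Unary([11, 9, 5, 10]) = 111111111110111111111011111011111111110 (39 bits)


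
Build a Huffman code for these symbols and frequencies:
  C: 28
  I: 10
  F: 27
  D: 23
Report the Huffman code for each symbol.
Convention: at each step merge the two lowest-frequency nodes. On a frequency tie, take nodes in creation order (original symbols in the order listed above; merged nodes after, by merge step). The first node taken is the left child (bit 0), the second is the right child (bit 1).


Huffman tree construction:
Step 1: Merge I(10) + D(23) = 33
Step 2: Merge F(27) + C(28) = 55
Step 3: Merge (I+D)(33) + (F+C)(55) = 88
Read each symbol's code off the tree from the root (left child = 0, right child = 1).

Codes:
  C: 11 (length 2)
  I: 00 (length 2)
  F: 10 (length 2)
  D: 01 (length 2)
Average code length: 176/88 = 2.0000 bits/symbol


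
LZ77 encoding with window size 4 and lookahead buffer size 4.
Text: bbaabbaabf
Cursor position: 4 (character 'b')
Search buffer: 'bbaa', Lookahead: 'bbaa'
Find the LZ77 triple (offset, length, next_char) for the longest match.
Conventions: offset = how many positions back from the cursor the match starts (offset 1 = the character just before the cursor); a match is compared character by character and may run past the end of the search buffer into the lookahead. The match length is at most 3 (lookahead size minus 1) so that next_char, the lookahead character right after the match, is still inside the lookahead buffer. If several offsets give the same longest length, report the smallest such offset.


Try each offset into the search buffer:
  offset=1 (pos 3, char 'a'): match length 0
  offset=2 (pos 2, char 'a'): match length 0
  offset=3 (pos 1, char 'b'): match length 1
  offset=4 (pos 0, char 'b'): match length 3
Longest match has length 3 at offset 4.
next_char = character at position 4 + 3 = 7 -> 'a'

Best match: offset=4, length=3 (matching 'bba' starting at position 0)
LZ77 triple: (4, 3, 'a')


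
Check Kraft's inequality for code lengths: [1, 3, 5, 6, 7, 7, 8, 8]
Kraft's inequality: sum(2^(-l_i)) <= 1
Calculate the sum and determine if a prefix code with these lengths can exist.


Sum = 2^(-1) + 2^(-3) + 2^(-5) + 2^(-6) + 2^(-7) + 2^(-7) + 2^(-8) + 2^(-8)
    = 0.5 + 0.125 + 0.03125 + 0.015625 + 0.0078125 + 0.0078125 + 0.00390625 + 0.00390625
    = 178/256 = 0.6953125
Since 0.6953125 <= 1, Kraft's inequality IS satisfied.
A prefix code with these lengths CAN exist.

Kraft sum = 0.6953125. Satisfied.


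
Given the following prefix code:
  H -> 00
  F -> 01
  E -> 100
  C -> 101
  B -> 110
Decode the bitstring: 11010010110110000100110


Decoding step by step:
Bits 110 -> B
Bits 100 -> E
Bits 101 -> C
Bits 101 -> C
Bits 100 -> E
Bits 00 -> H
Bits 100 -> E
Bits 110 -> B


Decoded message: BECCEHEB


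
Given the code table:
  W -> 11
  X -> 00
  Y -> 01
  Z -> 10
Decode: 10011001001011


Decoding:
10 -> Z
01 -> Y
10 -> Z
01 -> Y
00 -> X
10 -> Z
11 -> W


Result: ZYZYXZW


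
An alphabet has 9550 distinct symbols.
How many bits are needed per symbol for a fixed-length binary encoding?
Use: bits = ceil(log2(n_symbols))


log2(9550) = 13.2213
Bracket: 2^13 = 8192 < 9550 <= 2^14 = 16384
So ceil(log2(9550)) = 14

bits = ceil(log2(9550)) = ceil(13.2213) = 14 bits


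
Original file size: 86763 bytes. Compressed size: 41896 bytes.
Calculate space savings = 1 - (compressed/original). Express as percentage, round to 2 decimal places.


ratio = compressed/original = 41896/86763 = 0.482879
savings = 1 - ratio = 1 - 0.482879 = 0.517121
as a percentage: 0.517121 * 100 = 51.71%

Space savings = 1 - 41896/86763 = 51.71%


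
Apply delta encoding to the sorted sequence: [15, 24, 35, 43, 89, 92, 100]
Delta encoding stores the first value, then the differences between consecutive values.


First value: 15
Deltas:
  24 - 15 = 9
  35 - 24 = 11
  43 - 35 = 8
  89 - 43 = 46
  92 - 89 = 3
  100 - 92 = 8


Delta encoded: [15, 9, 11, 8, 46, 3, 8]


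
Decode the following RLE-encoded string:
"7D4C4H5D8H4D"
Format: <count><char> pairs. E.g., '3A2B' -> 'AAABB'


Expanding each <count><char> pair:
  7D -> 'DDDDDDD'
  4C -> 'CCCC'
  4H -> 'HHHH'
  5D -> 'DDDDD'
  8H -> 'HHHHHHHH'
  4D -> 'DDDD'

Decoded = DDDDDDDCCCCHHHHDDDDDHHHHHHHHDDDD


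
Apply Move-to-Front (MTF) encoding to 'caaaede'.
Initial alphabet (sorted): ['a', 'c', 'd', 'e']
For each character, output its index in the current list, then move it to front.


MTF encoding:
'c': index 1 in ['a', 'c', 'd', 'e'] -> ['c', 'a', 'd', 'e']
'a': index 1 in ['c', 'a', 'd', 'e'] -> ['a', 'c', 'd', 'e']
'a': index 0 in ['a', 'c', 'd', 'e'] -> ['a', 'c', 'd', 'e']
'a': index 0 in ['a', 'c', 'd', 'e'] -> ['a', 'c', 'd', 'e']
'e': index 3 in ['a', 'c', 'd', 'e'] -> ['e', 'a', 'c', 'd']
'd': index 3 in ['e', 'a', 'c', 'd'] -> ['d', 'e', 'a', 'c']
'e': index 1 in ['d', 'e', 'a', 'c'] -> ['e', 'd', 'a', 'c']


Output: [1, 1, 0, 0, 3, 3, 1]


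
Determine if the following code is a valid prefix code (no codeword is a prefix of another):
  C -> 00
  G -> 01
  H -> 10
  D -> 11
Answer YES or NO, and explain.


Checking each pair (does one codeword prefix another?):
  C='00' vs G='01': no prefix
  C='00' vs H='10': no prefix
  C='00' vs D='11': no prefix
  G='01' vs C='00': no prefix
  G='01' vs H='10': no prefix
  G='01' vs D='11': no prefix
  H='10' vs C='00': no prefix
  H='10' vs G='01': no prefix
  H='10' vs D='11': no prefix
  D='11' vs C='00': no prefix
  D='11' vs G='01': no prefix
  D='11' vs H='10': no prefix
No violation found over all pairs.

YES -- this is a valid prefix code. No codeword is a prefix of any other codeword.


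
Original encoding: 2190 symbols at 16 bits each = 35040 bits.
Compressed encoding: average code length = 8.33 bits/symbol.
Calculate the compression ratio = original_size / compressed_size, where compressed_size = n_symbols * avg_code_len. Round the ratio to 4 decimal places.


original_size = n_symbols * orig_bits = 2190 * 16 = 35040 bits
compressed_size = n_symbols * avg_code_len = 2190 * 8.33 = 18242.7 bits
ratio = original_size / compressed_size = 35040 / 18242.7 = 1.9208

Compression ratio = 1.9208


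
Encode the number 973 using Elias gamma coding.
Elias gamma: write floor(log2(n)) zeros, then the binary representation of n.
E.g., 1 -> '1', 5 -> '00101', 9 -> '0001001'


num_bits = floor(log2(973)) + 1 = 10
leading_zeros = num_bits - 1 = 9
binary(973) = 1111001101

Elias gamma(973) = '000000000' + '1111001101' = 0000000001111001101 (19 bits)


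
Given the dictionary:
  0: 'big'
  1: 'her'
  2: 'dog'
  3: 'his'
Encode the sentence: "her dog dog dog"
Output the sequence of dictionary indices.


Look up each word in the dictionary:
  'her' -> 1
  'dog' -> 2
  'dog' -> 2
  'dog' -> 2

Encoded: [1, 2, 2, 2]


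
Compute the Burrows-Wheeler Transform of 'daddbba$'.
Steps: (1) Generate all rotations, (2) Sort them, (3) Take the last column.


Rotations (sorted):
  0: $daddbba -> last char: a
  1: a$daddbb -> last char: b
  2: addbba$d -> last char: d
  3: ba$daddb -> last char: b
  4: bba$dadd -> last char: d
  5: daddbba$ -> last char: $
  6: dbba$dad -> last char: d
  7: ddbba$da -> last char: a


BWT = abdbd$da


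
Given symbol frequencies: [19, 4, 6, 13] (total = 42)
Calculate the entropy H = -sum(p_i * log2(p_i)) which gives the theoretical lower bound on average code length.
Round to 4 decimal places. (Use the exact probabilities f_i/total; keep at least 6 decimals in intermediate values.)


Per-symbol terms -p_i * log2(p_i) with p_i = f_i/42:
  p = 19/42 = 0.452381: log2(p) = -1.144390, -p*log2(p) = 0.517700
  p = 4/42 = 0.095238: log2(p) = -3.392317, -p*log2(p) = 0.323078
  p = 6/42 = 0.142857: log2(p) = -2.807355, -p*log2(p) = 0.401051
  p = 13/42 = 0.309524: log2(p) = -1.691878, -p*log2(p) = 0.523676
H = 0.517700 + 0.323078 + 0.401051 + 0.523676 = 1.765505

H = 1.7655 bits/symbol


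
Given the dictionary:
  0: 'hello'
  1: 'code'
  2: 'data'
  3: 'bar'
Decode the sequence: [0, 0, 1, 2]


Look up each index in the dictionary:
  0 -> 'hello'
  0 -> 'hello'
  1 -> 'code'
  2 -> 'data'

Decoded: "hello hello code data"


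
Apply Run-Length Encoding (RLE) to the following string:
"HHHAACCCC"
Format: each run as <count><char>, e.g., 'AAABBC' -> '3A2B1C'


Scanning runs left to right:
  i=0: run of 'H' x 3 -> '3H'
  i=3: run of 'A' x 2 -> '2A'
  i=5: run of 'C' x 4 -> '4C'

RLE = 3H2A4C


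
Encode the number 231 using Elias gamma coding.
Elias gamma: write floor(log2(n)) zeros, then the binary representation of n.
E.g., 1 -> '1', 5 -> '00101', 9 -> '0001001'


num_bits = floor(log2(231)) + 1 = 8
leading_zeros = num_bits - 1 = 7
binary(231) = 11100111

Elias gamma(231) = '0000000' + '11100111' = 000000011100111 (15 bits)


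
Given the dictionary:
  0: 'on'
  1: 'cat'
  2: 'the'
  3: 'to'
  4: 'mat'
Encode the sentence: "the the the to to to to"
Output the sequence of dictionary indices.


Look up each word in the dictionary:
  'the' -> 2
  'the' -> 2
  'the' -> 2
  'to' -> 3
  'to' -> 3
  'to' -> 3
  'to' -> 3

Encoded: [2, 2, 2, 3, 3, 3, 3]


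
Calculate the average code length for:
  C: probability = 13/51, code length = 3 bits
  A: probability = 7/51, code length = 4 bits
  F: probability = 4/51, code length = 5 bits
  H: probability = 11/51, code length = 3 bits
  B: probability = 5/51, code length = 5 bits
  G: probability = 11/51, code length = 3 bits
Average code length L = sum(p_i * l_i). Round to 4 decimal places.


Weighted contributions p_i * l_i:
  C: (13/51) * 3 = 39/51
  A: (7/51) * 4 = 28/51
  F: (4/51) * 5 = 20/51
  H: (11/51) * 3 = 33/51
  B: (5/51) * 5 = 25/51
  G: (11/51) * 3 = 33/51
Sum = (39 + 28 + 20 + 33 + 25 + 33)/51 = 178/51

L = 178/51 = 3.4902 bits/symbol
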